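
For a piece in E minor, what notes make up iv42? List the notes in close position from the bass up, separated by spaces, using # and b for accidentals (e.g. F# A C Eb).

The numeral's case and figure indicate a minor seventh chord. In E minor its root, the fourth degree, is A.
That chord is spelled A-C-E-G.
The figured bass 42 indicates third inversion, placing the seventh (G) in the bass: G-A-C-E.

G A C E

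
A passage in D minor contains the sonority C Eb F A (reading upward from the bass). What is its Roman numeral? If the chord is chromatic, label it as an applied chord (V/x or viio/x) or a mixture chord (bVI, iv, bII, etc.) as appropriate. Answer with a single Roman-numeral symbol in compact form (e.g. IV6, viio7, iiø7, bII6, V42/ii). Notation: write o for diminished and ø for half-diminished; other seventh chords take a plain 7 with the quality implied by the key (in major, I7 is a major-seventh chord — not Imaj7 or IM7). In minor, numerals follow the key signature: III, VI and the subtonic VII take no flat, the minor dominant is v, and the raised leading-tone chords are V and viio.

Stacked in thirds the chord is F-A-C-Eb: a dominant seventh chord on F.
F is not a diatonic chord root with this quality in D minor, but it lies a perfect fifth above Bb (VI), so the chord functions as an applied dominant of VI.
With C in the bass the chord is in second inversion, so the figured bass is 43.

V43/VI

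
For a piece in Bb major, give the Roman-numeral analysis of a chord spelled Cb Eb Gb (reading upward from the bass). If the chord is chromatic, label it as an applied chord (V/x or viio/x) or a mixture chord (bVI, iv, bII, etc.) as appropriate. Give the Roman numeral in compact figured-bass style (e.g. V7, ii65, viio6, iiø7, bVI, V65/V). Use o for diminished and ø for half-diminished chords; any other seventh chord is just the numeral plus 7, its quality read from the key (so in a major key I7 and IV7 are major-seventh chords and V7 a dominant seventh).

bII

The pitches Cb-Eb-Gb form a major triad rooted on Cb.
Cb is the lowered second degree of Bb major (diatonic 2 would be C). This is the Neapolitan chord — a major triad on the lowered second degree.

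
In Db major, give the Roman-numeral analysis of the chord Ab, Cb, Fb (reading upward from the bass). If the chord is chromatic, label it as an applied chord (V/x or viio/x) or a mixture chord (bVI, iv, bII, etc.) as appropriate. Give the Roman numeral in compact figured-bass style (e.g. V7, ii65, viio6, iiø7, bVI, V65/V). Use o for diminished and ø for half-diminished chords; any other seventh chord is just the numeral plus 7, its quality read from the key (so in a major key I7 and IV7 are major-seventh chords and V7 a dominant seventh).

bIII6

Stacked in thirds the chord is Fb-Ab-Cb: a major triad on Fb.
Fb is the lowered third degree of Db major (diatonic 3 would be F). This is a major triad on the lowered third degree, borrowed from the parallel minor.
With Ab in the bass the chord is in first inversion, so the figured bass is 6.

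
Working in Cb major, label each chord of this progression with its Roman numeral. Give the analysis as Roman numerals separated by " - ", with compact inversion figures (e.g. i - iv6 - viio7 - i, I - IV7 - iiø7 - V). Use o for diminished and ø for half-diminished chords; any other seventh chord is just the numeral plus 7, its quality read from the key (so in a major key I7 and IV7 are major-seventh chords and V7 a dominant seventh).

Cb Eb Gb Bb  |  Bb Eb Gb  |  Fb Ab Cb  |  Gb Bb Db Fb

Cb-Eb-Gb-Bb: major seventh chord on Cb = scale degree 1 → I7.
Bb-Eb-Gb has root Eb, degree 3 in Cb major, so iii64.
Fb-Ab-Cb: major triad on Fb = scale degree 4 → IV.
Gb-Bb-Db-Fb: dominant seventh chord on Gb = scale degree 5 → V7.

I7 - iii64 - IV - V7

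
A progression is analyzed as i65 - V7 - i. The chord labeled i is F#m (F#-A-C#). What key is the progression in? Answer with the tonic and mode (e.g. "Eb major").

The chord F#m is a minor triad rooted on F#; its label is i.
If F# is scale degree 1 and the mode makes that degree carry a minor triad, the tonic is F# and the mode is minor.

F# minor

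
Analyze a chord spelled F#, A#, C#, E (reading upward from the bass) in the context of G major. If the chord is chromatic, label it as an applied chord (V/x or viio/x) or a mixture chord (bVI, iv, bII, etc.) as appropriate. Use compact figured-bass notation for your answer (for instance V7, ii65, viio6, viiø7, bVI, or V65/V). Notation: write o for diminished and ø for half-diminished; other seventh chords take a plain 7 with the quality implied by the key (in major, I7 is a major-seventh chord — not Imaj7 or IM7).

V7/iii

The pitches F#-A#-C#-E form a dominant seventh chord rooted on F#.
F# is not a diatonic chord root with this quality in G major, but it lies a perfect fifth above B (iii), so the chord functions as an applied dominant of iii.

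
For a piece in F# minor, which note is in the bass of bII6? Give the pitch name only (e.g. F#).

B

bII in F# minor has root G; the chord is G-B-D.
The figure 6 means first inversion — the third is in the bass.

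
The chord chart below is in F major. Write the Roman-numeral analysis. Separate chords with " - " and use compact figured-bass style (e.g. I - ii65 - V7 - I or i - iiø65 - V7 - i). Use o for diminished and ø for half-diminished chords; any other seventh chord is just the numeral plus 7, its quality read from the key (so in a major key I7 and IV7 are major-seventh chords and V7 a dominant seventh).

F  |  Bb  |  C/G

I - IV - V64

F has root F, degree 1 in F major, so I.
Bb has root Bb, degree 4 in F major, so IV.
C/G: major triad on C = scale degree 5 → V64.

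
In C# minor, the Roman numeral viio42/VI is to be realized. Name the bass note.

F

The applied chord viio42/VI is rooted on G#: G#-B-D-F.
The figure 42 means third inversion — the seventh is in the bass.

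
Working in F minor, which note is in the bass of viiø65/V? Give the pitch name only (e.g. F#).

D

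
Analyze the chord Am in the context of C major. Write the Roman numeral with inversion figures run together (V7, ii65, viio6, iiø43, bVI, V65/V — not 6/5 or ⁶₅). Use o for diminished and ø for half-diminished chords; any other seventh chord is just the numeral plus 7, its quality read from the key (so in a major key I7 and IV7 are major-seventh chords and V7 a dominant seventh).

vi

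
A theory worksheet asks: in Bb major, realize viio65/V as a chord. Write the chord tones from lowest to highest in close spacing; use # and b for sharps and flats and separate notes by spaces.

G Bb Db E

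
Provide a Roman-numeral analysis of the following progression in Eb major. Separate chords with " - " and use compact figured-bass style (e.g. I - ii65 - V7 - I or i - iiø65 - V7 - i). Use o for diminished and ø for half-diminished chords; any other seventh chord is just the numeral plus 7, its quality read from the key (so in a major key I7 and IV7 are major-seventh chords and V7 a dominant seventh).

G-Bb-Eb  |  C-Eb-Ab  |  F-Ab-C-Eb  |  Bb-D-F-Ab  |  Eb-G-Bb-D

I6 - IV6 - ii7 - V7 - I7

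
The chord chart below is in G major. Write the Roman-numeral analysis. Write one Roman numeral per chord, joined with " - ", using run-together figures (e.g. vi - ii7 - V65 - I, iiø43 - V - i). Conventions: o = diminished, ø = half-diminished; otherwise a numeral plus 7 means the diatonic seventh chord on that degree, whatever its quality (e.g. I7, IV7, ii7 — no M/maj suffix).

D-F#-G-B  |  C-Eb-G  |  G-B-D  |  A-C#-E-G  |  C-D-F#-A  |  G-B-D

I43 - iv - I - V7/V - V42 - I

D-F#-G-B has root G, degree 1 in G major, so I43.
C-Eb-G is non-diatonic — iv, a mixture chord from G minor.
G-B-D: major triad on G = scale degree 1 → I.
A-C#-E-G: a dominant seventh chord on A, the applied dominant of V → V7/V.
C-D-F#-A: root D is the dominant; dominant seventh chord there is V42.
G-B-D: root G is the tonic; major triad there is I.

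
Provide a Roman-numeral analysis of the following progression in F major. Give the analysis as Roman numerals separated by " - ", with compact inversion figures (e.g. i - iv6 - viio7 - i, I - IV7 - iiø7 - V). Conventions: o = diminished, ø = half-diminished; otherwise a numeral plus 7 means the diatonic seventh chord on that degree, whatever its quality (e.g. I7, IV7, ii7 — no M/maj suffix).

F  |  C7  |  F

I - V7 - I

F: root F is the tonic; major triad there is I.
C7: root C is the dominant; dominant seventh chord there is V7.
F has root F, degree 1 in F major, so I.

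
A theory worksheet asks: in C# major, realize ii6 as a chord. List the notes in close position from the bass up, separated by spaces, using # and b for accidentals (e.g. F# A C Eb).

F# A# D#

The numeral's case and figure indicate a minor triad. In C# major its root, the second degree, is D#.
Stacking thirds from D# gives D#-F#-A#.
With the 6 figure the chord is in first inversion; from the bass F# upward in close position it reads F#-A#-D#.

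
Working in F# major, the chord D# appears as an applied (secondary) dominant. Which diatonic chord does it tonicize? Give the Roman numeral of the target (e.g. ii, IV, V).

ii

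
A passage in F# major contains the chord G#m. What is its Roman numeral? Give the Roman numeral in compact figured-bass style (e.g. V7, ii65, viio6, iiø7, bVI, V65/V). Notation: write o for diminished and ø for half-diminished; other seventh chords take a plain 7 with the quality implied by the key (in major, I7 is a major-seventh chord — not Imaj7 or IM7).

ii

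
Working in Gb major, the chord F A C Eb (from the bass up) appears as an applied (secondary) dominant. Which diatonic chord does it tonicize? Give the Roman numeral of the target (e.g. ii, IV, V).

The chord is a dominant seventh chord on F.
A dominant resolves down a perfect fifth: F → Bb. In Gb major, Bb is scale degree 3, i.e. iii.

iii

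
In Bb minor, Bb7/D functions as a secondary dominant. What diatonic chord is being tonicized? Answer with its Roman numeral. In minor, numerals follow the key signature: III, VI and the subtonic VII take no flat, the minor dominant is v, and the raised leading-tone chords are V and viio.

iv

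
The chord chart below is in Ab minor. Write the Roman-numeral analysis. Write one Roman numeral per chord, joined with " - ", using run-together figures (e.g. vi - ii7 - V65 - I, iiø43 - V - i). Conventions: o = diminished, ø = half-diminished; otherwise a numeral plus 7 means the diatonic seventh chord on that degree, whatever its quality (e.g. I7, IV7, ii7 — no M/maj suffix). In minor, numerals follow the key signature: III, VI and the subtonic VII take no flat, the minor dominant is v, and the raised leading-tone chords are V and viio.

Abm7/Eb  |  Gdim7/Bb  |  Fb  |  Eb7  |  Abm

Abm7/Eb: minor seventh chord on Ab = scale degree 1 → i43.
Gdim7/Bb: root G is the leading tone; fully diminished seventh chord there is viio65.
Fb: major triad on Fb = scale degree 6 → VI.
Eb7: dominant seventh chord on Eb = scale degree 5 → V7.
Abm has root Ab, degree 1 in Ab minor, so i.

i43 - viio65 - VI - V7 - i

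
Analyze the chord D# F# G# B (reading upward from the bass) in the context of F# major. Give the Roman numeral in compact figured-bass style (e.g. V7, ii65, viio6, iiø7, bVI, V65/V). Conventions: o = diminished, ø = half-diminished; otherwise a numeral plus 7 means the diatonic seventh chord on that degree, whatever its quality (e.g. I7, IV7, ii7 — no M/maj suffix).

ii43

The pitches G#-B-D#-F# form a minor seventh chord rooted on G#.
In F# major, G# is the supertonic; the diatonic minor seventh chord there is ii7.
With D# in the bass the chord is in second inversion, so the figured bass is 43.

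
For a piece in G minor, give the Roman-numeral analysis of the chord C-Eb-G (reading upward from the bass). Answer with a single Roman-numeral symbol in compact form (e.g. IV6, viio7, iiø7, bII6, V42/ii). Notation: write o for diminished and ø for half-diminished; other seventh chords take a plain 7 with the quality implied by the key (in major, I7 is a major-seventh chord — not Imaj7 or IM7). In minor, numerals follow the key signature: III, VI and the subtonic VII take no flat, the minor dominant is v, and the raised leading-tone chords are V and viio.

iv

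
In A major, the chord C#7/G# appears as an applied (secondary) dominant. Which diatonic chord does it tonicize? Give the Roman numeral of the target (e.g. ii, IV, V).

vi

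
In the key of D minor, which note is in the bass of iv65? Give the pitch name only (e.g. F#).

Bb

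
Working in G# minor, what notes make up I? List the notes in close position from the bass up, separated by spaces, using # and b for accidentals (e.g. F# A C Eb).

G# B# D#

Scale degree 1 in G# minor is G#; here the chord built on it is altered to a major triad. I is the major tonic (Picardy third), borrowed from the parallel major.
So the chord is G#-B#-D#.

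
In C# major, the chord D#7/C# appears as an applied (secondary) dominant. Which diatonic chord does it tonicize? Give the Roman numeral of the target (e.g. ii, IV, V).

The chord is a dominant seventh chord on D#.
A dominant resolves down a perfect fifth: D# → G#. In C# major, G# is scale degree 5, i.e. V.

V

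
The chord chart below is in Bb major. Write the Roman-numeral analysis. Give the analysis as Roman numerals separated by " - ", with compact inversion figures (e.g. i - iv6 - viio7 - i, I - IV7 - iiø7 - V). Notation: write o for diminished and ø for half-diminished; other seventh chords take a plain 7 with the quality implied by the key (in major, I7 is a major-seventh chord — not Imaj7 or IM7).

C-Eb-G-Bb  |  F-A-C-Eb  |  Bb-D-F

ii7 - V7 - I

C-Eb-G-Bb: minor seventh chord on C = scale degree 2 → ii7.
F-A-C-Eb: root F is the dominant; dominant seventh chord there is V7.
Bb-D-F has root Bb, degree 1 in Bb major, so I.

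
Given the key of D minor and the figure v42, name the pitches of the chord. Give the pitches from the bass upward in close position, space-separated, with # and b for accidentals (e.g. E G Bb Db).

G A C E

The numeral's case and figure indicate a minor seventh chord. In D minor its root, the dominant, is A.
That chord is spelled A-C-E-G.
With the 42 figure the chord is in third inversion; from the bass G upward in close position it reads G-A-C-E.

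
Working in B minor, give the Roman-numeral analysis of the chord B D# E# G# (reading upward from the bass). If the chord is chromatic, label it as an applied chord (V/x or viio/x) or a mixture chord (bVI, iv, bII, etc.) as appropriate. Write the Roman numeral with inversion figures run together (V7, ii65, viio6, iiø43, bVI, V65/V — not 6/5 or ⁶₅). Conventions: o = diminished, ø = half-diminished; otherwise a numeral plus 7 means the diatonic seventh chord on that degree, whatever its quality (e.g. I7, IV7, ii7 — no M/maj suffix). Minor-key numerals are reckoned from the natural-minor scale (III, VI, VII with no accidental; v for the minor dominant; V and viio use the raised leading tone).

The pitches E#-G#-B-D# form a half-diminished seventh chord rooted on E#.
E# sits a half step below F# (V in B minor); a diminished chord there is the applied leading-tone chord of V.
With B in the bass the chord is in second inversion, so the figured bass is 43.

viiø43/V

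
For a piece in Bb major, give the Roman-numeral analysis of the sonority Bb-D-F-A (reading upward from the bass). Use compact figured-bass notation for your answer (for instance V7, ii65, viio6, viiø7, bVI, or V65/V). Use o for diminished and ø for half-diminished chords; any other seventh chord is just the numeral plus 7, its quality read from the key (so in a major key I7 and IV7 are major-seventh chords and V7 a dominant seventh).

The pitches Bb-D-F-A form a major seventh chord rooted on Bb.
Bb is scale degree 1 in Bb major, and a major seventh chord on that degree is written I7.

I7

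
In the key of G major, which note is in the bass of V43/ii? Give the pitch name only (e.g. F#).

B

The applied chord V43/ii is rooted on E: E-G#-B-D.
The figure 43 means second inversion — the fifth is in the bass.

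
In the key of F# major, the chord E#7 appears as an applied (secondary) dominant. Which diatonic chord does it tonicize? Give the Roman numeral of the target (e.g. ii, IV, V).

The chord is a dominant seventh chord on E#.
A dominant resolves down a perfect fifth: E# → A#. In F# major, A# is scale degree 3, i.e. iii.

iii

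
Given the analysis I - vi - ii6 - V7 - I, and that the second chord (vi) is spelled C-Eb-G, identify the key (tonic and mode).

Eb major

The anchor chord is a minor triad on C, labeled vi.
Counting down 5 scale steps from C places the tonic on Eb; a minor triad on degree 6 is diatonic only in major.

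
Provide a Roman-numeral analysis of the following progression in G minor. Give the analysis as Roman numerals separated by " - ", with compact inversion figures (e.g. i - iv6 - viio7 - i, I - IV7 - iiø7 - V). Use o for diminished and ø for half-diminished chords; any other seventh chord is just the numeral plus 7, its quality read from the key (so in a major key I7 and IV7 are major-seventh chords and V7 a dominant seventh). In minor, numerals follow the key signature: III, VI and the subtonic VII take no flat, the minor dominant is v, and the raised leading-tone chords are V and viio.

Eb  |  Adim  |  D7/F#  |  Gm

Eb: root Eb is the submediant; major triad there is VI.
Adim has root A, degree 2 in G minor, so iio.
D7/F#: root D is the dominant; dominant seventh chord there is V65.
Gm: minor triad on G = scale degree 1 → i.

VI - iio - V65 - i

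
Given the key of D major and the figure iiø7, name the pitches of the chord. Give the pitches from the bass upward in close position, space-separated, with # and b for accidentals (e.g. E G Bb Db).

iiø7 is the half-diminished supertonic seventh, borrowed from the parallel minor. In D major that root is E.
So the chord is E-G-Bb-D, a half-diminished seventh chord.

E G Bb D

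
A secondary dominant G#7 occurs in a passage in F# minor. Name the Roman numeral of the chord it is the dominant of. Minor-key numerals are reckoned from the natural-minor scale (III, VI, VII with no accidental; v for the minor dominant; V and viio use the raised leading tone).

The chord is a dominant seventh chord on G#.
A dominant resolves down a perfect fifth: G# → C#. In F# minor, C# is scale degree 5, i.e. V.

V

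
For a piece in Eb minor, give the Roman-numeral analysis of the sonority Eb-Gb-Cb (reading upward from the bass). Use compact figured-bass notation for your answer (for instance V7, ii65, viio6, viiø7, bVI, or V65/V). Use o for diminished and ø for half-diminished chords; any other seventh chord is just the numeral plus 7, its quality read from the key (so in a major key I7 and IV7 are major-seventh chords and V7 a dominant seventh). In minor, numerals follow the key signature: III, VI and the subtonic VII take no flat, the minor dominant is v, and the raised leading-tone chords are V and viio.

The pitches Cb-Eb-Gb form a major triad rooted on Cb.
In Eb minor, Cb is the submediant; the diatonic major triad there is VI.
With Eb in the bass the chord is in first inversion, so the figured bass is 6.

VI6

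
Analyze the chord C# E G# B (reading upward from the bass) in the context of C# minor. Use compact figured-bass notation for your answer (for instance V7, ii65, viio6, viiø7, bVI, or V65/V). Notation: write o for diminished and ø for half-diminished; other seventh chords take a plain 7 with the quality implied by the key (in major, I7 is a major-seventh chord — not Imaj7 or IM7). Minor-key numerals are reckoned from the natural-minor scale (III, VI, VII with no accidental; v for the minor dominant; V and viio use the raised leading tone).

i7

Stacked in thirds the chord is C#-E-G#-B: a minor seventh chord on C#.
In C# minor, C# is the tonic; the diatonic minor seventh chord there is i7.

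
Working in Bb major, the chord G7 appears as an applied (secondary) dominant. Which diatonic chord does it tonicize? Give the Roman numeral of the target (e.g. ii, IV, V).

ii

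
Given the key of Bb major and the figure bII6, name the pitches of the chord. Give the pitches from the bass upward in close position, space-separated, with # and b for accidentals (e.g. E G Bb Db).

Eb Gb Cb

Scale degree 2 in Bb major is C; lowering it a half step gives Cb. bII6 is the Neapolitan sixth — a major triad on the lowered second degree, here in its customary first inversion.
So the chord is Cb-Eb-Gb.
The figured bass 6 indicates first inversion, placing the third (Eb) in the bass: Eb-Gb-Cb.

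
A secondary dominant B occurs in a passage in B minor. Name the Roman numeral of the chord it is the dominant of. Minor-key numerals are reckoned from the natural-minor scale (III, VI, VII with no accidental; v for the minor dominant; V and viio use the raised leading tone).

iv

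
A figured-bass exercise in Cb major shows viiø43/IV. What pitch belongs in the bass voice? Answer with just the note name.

The applied chord viiø43/IV is rooted on Eb: Eb-Gb-Bbb-Db.
The figure 43 means second inversion — the fifth is in the bass.

Bbb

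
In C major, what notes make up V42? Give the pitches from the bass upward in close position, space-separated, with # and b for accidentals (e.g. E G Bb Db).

F G B D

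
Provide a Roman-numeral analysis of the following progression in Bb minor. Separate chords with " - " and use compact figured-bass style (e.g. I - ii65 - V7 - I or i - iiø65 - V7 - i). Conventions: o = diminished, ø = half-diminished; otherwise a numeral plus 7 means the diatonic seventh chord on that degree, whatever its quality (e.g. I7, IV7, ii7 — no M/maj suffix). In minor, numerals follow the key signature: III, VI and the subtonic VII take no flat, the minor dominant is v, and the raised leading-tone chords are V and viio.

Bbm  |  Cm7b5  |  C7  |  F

i - iiø7 - V7/V - V

Bbm has root Bb, degree 1 in Bb minor, so i.
Cm7b5: root C is the supertonic; half-diminished seventh chord there is iiø7.
C7 is the secondary dominant of V (dominant seventh chord on C): V7/V.
F: root F is the dominant; major triad there is V.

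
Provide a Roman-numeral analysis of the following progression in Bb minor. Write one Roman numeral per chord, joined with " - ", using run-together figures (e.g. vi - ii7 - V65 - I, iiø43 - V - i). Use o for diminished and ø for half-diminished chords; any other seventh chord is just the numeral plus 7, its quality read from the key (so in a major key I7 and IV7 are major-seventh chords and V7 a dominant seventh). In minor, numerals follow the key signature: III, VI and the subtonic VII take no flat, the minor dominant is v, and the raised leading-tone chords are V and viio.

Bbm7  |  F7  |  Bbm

i7 - V7 - i

Bbm7 has root Bb, degree 1 in Bb minor, so i7.
F7 has root F, degree 5 in Bb minor, so V7.
Bbm: root Bb is the tonic; minor triad there is i.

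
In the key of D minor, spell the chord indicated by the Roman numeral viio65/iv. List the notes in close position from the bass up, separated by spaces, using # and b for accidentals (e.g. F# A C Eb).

The slash marks an applied leading-tone chord: viio of iv. In D minor, iv is G, so the leading tone to it is F#, a half step below.
Building a fully diminished seventh chord on F# gives F#-A-C-Eb.
With the 65 figure the chord is in first inversion; from the bass A upward in close position it reads A-C-Eb-F#.

A C Eb F#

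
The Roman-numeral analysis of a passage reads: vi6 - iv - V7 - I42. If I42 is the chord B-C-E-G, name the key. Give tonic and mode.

C major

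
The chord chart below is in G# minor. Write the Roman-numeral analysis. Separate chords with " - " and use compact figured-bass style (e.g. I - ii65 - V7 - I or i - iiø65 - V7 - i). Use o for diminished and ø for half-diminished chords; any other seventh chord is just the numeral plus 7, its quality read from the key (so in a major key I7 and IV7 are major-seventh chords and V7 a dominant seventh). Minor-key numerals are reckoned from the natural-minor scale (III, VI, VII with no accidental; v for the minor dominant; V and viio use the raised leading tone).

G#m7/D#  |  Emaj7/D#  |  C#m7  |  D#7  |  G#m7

G#m7/D# has root G#, degree 1 in G# minor, so i43.
Emaj7/D# has root E, degree 6 in G# minor, so VI42.
C#m7: minor seventh chord on C# = scale degree 4 → iv7.
D#7: dominant seventh chord on D# = scale degree 5 → V7.
G#m7: root G# is the tonic; minor seventh chord there is i7.

i43 - VI42 - iv7 - V7 - i7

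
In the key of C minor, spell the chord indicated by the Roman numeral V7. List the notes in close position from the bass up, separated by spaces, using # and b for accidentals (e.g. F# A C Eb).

G B D F

In C minor, scale degree 5 is G. The dominant is major (leading tone raised), so V is a dominant seventh chord.
That chord is spelled G-B-D-F.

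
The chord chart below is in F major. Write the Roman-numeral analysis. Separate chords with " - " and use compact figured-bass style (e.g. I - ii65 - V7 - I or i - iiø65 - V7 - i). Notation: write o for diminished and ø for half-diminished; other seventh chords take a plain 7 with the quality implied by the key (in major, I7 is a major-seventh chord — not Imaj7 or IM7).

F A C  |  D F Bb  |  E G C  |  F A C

I - IV6 - V6 - I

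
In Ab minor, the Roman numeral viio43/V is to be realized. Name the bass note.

The applied chord viio43/V is rooted on D: D-F-Ab-Cb.
The figure 43 means second inversion — the fifth is in the bass.

Ab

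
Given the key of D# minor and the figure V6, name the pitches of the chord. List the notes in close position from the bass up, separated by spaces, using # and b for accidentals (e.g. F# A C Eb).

C## E# A#

In D# minor, scale degree 5 is A#. The dominant is major (leading tone raised), so V is a major triad.
That chord is spelled A#-C##-E#.
The figured bass 6 indicates first inversion, placing the third (C##) in the bass: C##-E#-A#.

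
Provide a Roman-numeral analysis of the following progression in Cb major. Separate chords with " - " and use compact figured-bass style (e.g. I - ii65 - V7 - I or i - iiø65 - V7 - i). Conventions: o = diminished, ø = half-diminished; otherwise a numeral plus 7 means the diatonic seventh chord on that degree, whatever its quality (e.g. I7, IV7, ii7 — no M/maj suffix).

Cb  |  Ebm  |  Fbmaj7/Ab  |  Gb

Cb has root Cb, degree 1 in Cb major, so I.
Ebm has root Eb, degree 3 in Cb major, so iii.
Fbmaj7/Ab has root Fb, degree 4 in Cb major, so IV65.
Gb has root Gb, degree 5 in Cb major, so V.

I - iii - IV65 - V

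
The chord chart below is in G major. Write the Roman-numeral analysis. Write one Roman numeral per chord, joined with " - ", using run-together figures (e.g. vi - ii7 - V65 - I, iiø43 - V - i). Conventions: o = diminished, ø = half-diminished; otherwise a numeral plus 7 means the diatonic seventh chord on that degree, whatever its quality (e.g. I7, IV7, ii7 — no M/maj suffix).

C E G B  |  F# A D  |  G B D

IV7 - V6 - I

C-E-G-B: major seventh chord on C = scale degree 4 → IV7.
F#-A-D: major triad on D = scale degree 5 → V6.
G-B-D: root G is the tonic; major triad there is I.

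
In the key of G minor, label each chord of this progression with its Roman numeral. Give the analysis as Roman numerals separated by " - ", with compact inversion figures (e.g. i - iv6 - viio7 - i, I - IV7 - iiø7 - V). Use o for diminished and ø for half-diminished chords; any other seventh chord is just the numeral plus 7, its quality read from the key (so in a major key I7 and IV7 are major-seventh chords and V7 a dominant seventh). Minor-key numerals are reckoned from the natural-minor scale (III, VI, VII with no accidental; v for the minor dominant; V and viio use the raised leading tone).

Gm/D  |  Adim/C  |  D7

Gm/D: minor triad on G = scale degree 1 → i64.
Adim/C: root A is the supertonic; diminished triad there is iio6.
D7: dominant seventh chord on D = scale degree 5 → V7.

i64 - iio6 - V7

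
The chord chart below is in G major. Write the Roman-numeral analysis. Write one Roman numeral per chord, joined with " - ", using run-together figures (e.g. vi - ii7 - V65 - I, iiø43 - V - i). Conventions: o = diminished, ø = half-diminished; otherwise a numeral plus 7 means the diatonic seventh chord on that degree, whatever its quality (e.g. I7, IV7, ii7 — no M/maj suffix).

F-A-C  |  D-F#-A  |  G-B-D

F-A-C: F with this quality isn't in the key; it's bVII, borrowed from the parallel minor.
D-F#-A: root D is the dominant; major triad there is V.
G-B-D: root G is the tonic; major triad there is I.

bVII - V - I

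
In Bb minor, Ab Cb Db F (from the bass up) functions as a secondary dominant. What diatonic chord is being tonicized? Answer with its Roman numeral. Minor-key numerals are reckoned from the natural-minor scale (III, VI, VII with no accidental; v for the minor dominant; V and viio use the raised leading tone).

The chord is a dominant seventh chord on Db.
A dominant resolves down a perfect fifth: Db → Gb. In Bb minor, Gb is scale degree 6, i.e. VI.

VI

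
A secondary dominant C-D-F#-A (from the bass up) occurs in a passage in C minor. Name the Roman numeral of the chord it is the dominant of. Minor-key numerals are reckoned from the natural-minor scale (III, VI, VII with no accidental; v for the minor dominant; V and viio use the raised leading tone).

The chord is a dominant seventh chord on D.
A dominant resolves down a perfect fifth: D → G. In C minor, G is scale degree 5, i.e. V.

V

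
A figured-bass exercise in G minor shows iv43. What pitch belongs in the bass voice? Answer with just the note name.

G

iv in G minor has root C; the chord is C-Eb-G-Bb.
The figure 43 means second inversion — the fifth is in the bass.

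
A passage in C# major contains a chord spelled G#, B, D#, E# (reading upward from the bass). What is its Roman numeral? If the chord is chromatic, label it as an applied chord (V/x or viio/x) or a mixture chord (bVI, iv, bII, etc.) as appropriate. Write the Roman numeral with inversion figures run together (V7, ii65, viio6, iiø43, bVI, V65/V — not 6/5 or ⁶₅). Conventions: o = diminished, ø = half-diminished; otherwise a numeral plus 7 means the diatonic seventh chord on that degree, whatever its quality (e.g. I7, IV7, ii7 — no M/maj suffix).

viiø65/IV

The pitches E#-G#-B-D# form a half-diminished seventh chord rooted on E#.
E# sits a half step below F# (IV in C# major); a diminished chord there is the applied leading-tone chord of IV.
With G# in the bass the chord is in first inversion, so the figured bass is 65.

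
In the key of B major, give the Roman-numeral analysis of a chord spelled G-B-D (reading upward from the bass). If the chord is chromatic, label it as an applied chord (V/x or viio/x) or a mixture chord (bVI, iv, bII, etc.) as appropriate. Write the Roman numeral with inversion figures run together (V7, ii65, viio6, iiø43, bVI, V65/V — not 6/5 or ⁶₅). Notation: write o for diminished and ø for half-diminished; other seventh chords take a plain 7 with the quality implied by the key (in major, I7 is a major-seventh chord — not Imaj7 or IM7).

Stacked in thirds the chord is G-B-D: a major triad on G.
G is the lowered sixth degree of B major (diatonic 6 would be G#). This is a major triad on the lowered sixth degree, borrowed from the parallel minor.

bVI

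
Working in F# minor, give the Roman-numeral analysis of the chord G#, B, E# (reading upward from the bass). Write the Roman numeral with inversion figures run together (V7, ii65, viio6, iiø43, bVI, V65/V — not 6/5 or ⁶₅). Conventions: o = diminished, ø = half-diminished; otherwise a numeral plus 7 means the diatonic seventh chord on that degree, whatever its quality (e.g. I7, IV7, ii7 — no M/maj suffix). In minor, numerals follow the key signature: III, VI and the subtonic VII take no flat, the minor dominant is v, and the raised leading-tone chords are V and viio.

viio6

Stacked in thirds the chord is E#-G#-B: a diminished triad on E#.
In F# minor, E# is the leading tone; the diatonic diminished triad there is viio.
With G# in the bass the chord is in first inversion, so the figured bass is 6.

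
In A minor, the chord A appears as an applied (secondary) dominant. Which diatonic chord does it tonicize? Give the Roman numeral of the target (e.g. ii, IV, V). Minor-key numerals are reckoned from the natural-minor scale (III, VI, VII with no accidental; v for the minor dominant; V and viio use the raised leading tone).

The chord is a major triad on A.
A dominant resolves down a perfect fifth: A → D. In A minor, D is scale degree 4, i.e. iv.

iv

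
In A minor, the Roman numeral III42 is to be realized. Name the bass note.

III in A minor has root C; the chord is C-E-G-B.
The figure 42 means third inversion — the seventh is in the bass.

B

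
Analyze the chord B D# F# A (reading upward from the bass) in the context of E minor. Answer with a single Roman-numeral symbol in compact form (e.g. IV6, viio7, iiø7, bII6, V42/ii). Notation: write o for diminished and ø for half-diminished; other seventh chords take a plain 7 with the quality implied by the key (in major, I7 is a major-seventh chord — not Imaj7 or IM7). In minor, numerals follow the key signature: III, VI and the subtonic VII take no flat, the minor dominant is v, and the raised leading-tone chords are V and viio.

The pitches B-D#-F#-A form a dominant seventh chord rooted on B.
In E minor, B is the dominant; the diatonic dominant seventh chord there is V7.

V7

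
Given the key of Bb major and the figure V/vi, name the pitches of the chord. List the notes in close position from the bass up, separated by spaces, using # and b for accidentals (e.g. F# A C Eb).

D F# A

V/vi is a secondary dominant — the dominant triad of vi. vi in Bb major is G, so the applied chord's root is D, a perfect fifth above.
Building a major triad on D gives D-F#-A.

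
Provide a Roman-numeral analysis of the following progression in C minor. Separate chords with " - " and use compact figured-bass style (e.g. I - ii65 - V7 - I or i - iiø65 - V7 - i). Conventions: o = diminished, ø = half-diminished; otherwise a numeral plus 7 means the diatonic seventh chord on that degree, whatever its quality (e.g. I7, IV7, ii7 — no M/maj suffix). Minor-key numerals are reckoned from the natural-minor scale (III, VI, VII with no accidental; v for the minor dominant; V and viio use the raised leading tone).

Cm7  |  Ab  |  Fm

Cm7: root C is the tonic; minor seventh chord there is i7.
Ab: root Ab is the submediant; major triad there is VI.
Fm has root F, degree 4 in C minor, so iv.

i7 - VI - iv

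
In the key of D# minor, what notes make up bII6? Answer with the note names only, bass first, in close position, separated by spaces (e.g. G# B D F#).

G# B E

Scale degree 2 in D# minor is E#; lowering it a half step gives E. bII6 is the Neapolitan sixth — a major triad on the lowered second degree, here in its customary first inversion.
So the chord is E-G#-B, a major triad.
With the 6 figure the chord is in first inversion; from the bass G# upward in close position it reads G#-B-E.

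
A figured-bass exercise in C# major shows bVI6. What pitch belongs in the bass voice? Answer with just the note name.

bVI in C# major has root A; the chord is A-C#-E.
The figure 6 means first inversion — the third is in the bass.

C#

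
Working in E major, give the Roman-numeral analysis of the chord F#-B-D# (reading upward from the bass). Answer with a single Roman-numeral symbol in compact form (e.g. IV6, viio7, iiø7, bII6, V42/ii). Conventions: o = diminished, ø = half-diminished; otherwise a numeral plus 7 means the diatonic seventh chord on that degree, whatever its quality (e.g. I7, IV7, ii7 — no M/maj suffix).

V64

The pitches B-D#-F# form a major triad rooted on B.
In E major, B is the dominant; the diatonic major triad there is V.
With F# in the bass the chord is in second inversion, so the figured bass is 64.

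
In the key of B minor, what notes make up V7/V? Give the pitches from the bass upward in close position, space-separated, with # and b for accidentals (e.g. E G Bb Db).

C# E# G# B

V7/V is a secondary dominant — the dominant seventh of V. V in B minor is F#, so the applied chord's root is C#, a perfect fifth above.
Building a dominant seventh chord on C# gives C#-E#-G#-B.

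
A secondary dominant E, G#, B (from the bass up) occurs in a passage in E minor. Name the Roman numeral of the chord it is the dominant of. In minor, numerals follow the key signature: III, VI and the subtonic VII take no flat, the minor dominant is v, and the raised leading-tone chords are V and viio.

The chord is a major triad on E.
A dominant resolves down a perfect fifth: E → A. In E minor, A is scale degree 4, i.e. iv.

iv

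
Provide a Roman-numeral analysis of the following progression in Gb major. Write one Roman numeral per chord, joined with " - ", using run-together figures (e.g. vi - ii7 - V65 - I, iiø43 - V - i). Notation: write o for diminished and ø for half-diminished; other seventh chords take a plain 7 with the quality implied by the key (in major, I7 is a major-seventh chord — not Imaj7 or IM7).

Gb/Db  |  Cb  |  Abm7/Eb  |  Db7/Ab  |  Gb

I64 - IV - ii43 - V43 - I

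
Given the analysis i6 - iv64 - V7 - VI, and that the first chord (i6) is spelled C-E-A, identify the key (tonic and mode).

A minor

The chord Am/C is a minor triad rooted on A; its label is i6.
If A is scale degree 1 and the mode makes that degree carry a minor triad, the tonic is A and the mode is minor.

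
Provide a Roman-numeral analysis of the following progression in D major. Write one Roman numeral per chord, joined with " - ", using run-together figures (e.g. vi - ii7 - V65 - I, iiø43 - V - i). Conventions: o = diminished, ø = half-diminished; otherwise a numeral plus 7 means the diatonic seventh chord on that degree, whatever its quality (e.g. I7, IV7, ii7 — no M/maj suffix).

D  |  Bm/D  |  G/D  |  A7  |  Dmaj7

I - vi6 - IV64 - V7 - I7

D: major triad on D = scale degree 1 → I.
Bm/D: minor triad on B = scale degree 6 → vi6.
G/D has root G, degree 4 in D major, so IV64.
A7: root A is the dominant; dominant seventh chord there is V7.
Dmaj7 has root D, degree 1 in D major, so I7.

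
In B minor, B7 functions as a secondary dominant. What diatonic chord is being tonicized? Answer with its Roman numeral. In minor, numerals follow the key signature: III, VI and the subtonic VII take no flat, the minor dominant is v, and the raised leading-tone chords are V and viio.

iv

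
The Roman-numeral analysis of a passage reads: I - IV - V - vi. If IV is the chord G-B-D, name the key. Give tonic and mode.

D major

IV is given as G-B-D — a major triad with root G.
If G is scale degree 4 and the mode makes that degree carry a major triad, the tonic is D and the mode is major.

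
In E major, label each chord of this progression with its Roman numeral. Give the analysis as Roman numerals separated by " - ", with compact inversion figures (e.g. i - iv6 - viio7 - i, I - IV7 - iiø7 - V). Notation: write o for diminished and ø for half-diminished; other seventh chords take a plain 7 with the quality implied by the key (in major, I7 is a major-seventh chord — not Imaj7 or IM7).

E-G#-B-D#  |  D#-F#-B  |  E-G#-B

I7 - V6 - I

E-G#-B-D# has root E, degree 1 in E major, so I7.
D#-F#-B: root B is the dominant; major triad there is V6.
E-G#-B has root E, degree 1 in E major, so I.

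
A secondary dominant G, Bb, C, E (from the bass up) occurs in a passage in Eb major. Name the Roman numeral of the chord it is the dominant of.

ii

The chord is a dominant seventh chord on C.
A dominant resolves down a perfect fifth: C → F. In Eb major, F is scale degree 2, i.e. ii.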